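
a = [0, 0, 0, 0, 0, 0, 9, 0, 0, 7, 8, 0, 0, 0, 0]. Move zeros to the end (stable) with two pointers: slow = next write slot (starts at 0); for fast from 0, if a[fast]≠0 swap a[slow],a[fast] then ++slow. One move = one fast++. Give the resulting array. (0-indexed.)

slow=0 fast=0: a[fast]=0, fast++
slow=0 fast=1: a[fast]=0, fast++
slow=0 fast=2: a[fast]=0, fast++
slow=0 fast=3: a[fast]=0, fast++
slow=0 fast=4: a[fast]=0, fast++
slow=0 fast=5: a[fast]=0, fast++
slow=0 fast=6: a[fast]=9≠0 swap→a[0]=9, slow++,fast++
slow=1 fast=7: a[fast]=0, fast++
slow=1 fast=8: a[fast]=0, fast++
slow=1 fast=9: a[fast]=7≠0 swap→a[1]=7, slow++,fast++
slow=2 fast=10: a[fast]=8≠0 swap→a[2]=8, slow++,fast++
slow=3 fast=11: a[fast]=0, fast++
slow=3 fast=12: a[fast]=0, fast++
slow=3 fast=13: a[fast]=0, fast++
slow=3 fast=14: a[fast]=0, fast++

[9, 7, 8, 0, 0, 0, 0, 0, 0, 0, 0, 0, 0, 0, 0]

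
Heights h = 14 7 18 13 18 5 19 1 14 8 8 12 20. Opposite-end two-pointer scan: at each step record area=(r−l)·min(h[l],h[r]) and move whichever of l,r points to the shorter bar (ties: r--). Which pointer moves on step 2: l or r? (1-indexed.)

[1,13] min(14,20)*12=168 best=168 * → l++
[2,13] min(7,20)*11=77 best=168 → l++

l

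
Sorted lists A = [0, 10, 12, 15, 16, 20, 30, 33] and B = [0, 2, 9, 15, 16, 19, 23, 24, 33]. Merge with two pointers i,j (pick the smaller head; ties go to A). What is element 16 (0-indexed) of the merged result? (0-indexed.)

[i=0,j=0] A[i]=0<=B[j]=0 take 0 → i++
[i=1,j=0] A[i]=10>B[j]=0 take 0 → j++
[i=1,j=1] A[i]=10>B[j]=2 take 2 → j++
[i=1,j=2] A[i]=10>B[j]=9 take 9 → j++
[i=1,j=3] A[i]=10<=B[j]=15 take 10 → i++
[i=2,j=3] A[i]=12<=B[j]=15 take 12 → i++
[i=3,j=3] A[i]=15<=B[j]=15 take 15 → i++
[i=4,j=3] A[i]=16>B[j]=15 take 15 → j++
[i=4,j=4] A[i]=16<=B[j]=16 take 16 → i++
[i=5,j=4] A[i]=20>B[j]=16 take 16 → j++
[i=5,j=5] A[i]=20>B[j]=19 take 19 → j++
[i=5,j=6] A[i]=20<=B[j]=23 take 20 → i++
[i=6,j=6] A[i]=30>B[j]=23 take 23 → j++
[i=6,j=7] A[i]=30>B[j]=24 take 24 → j++
[i=6,j=8] A[i]=30<=B[j]=33 take 30 → i++
[i=7,j=8] A[i]=33<=B[j]=33 take 33 → i++
[i=8,j=8] A done, take B[j]=33 → j++

merged[16] = 33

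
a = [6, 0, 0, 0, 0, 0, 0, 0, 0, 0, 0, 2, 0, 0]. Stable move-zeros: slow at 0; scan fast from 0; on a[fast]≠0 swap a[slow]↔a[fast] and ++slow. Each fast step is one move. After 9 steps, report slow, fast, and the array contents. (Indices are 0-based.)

slow=0 fast=0: a[fast]=6≠0 swap→a[0]=6, slow++,fast++
slow=1 fast=1: a[fast]=0, fast++
slow=1 fast=2: a[fast]=0, fast++
slow=1 fast=3: a[fast]=0, fast++
slow=1 fast=4: a[fast]=0, fast++
slow=1 fast=5: a[fast]=0, fast++
slow=1 fast=6: a[fast]=0, fast++
slow=1 fast=7: a[fast]=0, fast++
slow=1 fast=8: a[fast]=0, fast++

slow=1, fast=9, a=[6, 0, 0, 0, 0, 0, 0, 0, 0, 0, 0, 2, 0, 0]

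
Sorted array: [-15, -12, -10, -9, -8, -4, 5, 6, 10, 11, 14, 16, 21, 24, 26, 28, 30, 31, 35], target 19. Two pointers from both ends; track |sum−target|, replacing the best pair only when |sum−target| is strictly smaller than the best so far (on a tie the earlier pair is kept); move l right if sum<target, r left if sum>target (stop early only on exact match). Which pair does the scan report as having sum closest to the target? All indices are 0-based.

l=0 r=18: -15+35=20 d=1 *, r--
l=0 r=17: -15+31=16 d=3, l++
l=1 r=17: -12+31=19 d=0 *, stop

pair (-12, 31) with sum 19 (|Δ|=0)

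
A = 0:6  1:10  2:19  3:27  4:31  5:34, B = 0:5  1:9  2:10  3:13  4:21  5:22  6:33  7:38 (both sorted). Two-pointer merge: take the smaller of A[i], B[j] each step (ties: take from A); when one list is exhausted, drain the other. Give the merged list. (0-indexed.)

i=0 j=0: A[i]=6>B[j]=5 take 5, j++
i=0 j=1: A[i]=6<=B[j]=9 take 6, i++
i=1 j=1: A[i]=10>B[j]=9 take 9, j++
i=1 j=2: A[i]=10<=B[j]=10 take 10, i++
i=2 j=2: A[i]=19>B[j]=10 take 10, j++
i=2 j=3: A[i]=19>B[j]=13 take 13, j++
i=2 j=4: A[i]=19<=B[j]=21 take 19, i++
i=3 j=4: A[i]=27>B[j]=21 take 21, j++
i=3 j=5: A[i]=27>B[j]=22 take 22, j++
i=3 j=6: A[i]=27<=B[j]=33 take 27, i++
i=4 j=6: A[i]=31<=B[j]=33 take 31, i++
i=5 j=6: A[i]=34>B[j]=33 take 33, j++
i=5 j=7: A[i]=34<=B[j]=38 take 34, i++
i=6 j=7: A done, take B[j]=38, j++

[5, 6, 9, 10, 10, 13, 19, 21, 22, 27, 31, 33, 34, 38]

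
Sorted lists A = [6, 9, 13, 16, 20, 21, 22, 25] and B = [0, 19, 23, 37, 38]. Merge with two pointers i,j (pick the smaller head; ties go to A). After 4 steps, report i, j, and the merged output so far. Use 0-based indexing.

i=3, j=1, merged so far=[0, 6, 9, 13]

i=0 j=0: A[i]=6>B[j]=0 take 0, j++
i=0 j=1: A[i]=6<=B[j]=19 take 6, i++
i=1 j=1: A[i]=9<=B[j]=19 take 9, i++
i=2 j=1: A[i]=13<=B[j]=19 take 13, i++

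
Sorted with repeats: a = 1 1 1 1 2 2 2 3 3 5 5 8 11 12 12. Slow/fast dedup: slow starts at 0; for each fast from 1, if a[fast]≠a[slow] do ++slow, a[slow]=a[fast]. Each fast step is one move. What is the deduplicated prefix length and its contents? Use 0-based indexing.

length 7; prefix = [1, 2, 3, 5, 8, 11, 12]

(s=0,f=1) a[fast]=1=a[slow] dup → fast++
(s=0,f=2) a[fast]=1=a[slow] dup → fast++
(s=0,f=3) a[fast]=1=a[slow] dup → fast++
(s=0,f=4) a[fast]=2≠a[slow]=1 write a[1]=2 → slow++,fast++
(s=1,f=5) a[fast]=2=a[slow] dup → fast++
(s=1,f=6) a[fast]=2=a[slow] dup → fast++
(s=1,f=7) a[fast]=3≠a[slow]=2 write a[2]=3 → slow++,fast++
(s=2,f=8) a[fast]=3=a[slow] dup → fast++
(s=2,f=9) a[fast]=5≠a[slow]=3 write a[3]=5 → slow++,fast++
(s=3,f=10) a[fast]=5=a[slow] dup → fast++
(s=3,f=11) a[fast]=8≠a[slow]=5 write a[4]=8 → slow++,fast++
(s=4,f=12) a[fast]=11≠a[slow]=8 write a[5]=11 → slow++,fast++
(s=5,f=13) a[fast]=12≠a[slow]=11 write a[6]=12 → slow++,fast++
(s=6,f=14) a[fast]=12=a[slow] dup → fast++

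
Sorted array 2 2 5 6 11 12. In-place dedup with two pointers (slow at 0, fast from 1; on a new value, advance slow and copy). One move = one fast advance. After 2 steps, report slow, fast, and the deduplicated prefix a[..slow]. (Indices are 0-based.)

slow=1, fast=3, prefix=[2, 5]

slow=0 fast=1: a[fast]=2=a[slow] dup, fast++
slow=0 fast=2: a[fast]=5≠a[slow]=2 write a[1]=5, slow++,fast++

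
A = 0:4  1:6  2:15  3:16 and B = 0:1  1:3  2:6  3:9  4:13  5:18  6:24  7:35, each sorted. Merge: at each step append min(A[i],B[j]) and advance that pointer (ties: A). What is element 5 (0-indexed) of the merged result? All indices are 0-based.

i=0 j=0: A[i]=4>B[j]=1 take 1, j++
i=0 j=1: A[i]=4>B[j]=3 take 3, j++
i=0 j=2: A[i]=4<=B[j]=6 take 4, i++
i=1 j=2: A[i]=6<=B[j]=6 take 6, i++
i=2 j=2: A[i]=15>B[j]=6 take 6, j++
i=2 j=3: A[i]=15>B[j]=9 take 9, j++
i=2 j=4: A[i]=15>B[j]=13 take 13, j++
i=2 j=5: A[i]=15<=B[j]=18 take 15, i++
i=3 j=5: A[i]=16<=B[j]=18 take 16, i++
i=4 j=5: A done, take B[j]=18, j++
i=4 j=6: A done, take B[j]=24, j++
i=4 j=7: A done, take B[j]=35, j++

merged[5] = 9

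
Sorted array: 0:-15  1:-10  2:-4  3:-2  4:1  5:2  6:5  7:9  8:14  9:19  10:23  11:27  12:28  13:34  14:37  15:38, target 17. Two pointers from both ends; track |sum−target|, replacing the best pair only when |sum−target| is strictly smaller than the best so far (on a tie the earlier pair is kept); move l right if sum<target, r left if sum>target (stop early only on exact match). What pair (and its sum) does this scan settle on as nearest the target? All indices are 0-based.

pair (-10, 27) with sum 17 (|Δ|=0)

[0,15] -15+38=23 d=6 * → r--
[0,14] -15+37=22 d=5 * → r--
[0,13] -15+34=19 d=2 * → r--
[0,12] -15+28=13 d=4 → l++
[1,12] -10+28=18 d=1 * → r--
[1,11] -10+27=17 d=0 * → stop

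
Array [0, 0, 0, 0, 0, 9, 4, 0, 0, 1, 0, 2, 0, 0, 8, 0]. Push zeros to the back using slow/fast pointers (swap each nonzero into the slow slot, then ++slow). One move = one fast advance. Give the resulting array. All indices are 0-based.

slow=0 fast=0: a[fast]=0, fast++
slow=0 fast=1: a[fast]=0, fast++
slow=0 fast=2: a[fast]=0, fast++
slow=0 fast=3: a[fast]=0, fast++
slow=0 fast=4: a[fast]=0, fast++
slow=0 fast=5: a[fast]=9≠0 swap→a[0]=9, slow++,fast++
slow=1 fast=6: a[fast]=4≠0 swap→a[1]=4, slow++,fast++
slow=2 fast=7: a[fast]=0, fast++
slow=2 fast=8: a[fast]=0, fast++
slow=2 fast=9: a[fast]=1≠0 swap→a[2]=1, slow++,fast++
slow=3 fast=10: a[fast]=0, fast++
slow=3 fast=11: a[fast]=2≠0 swap→a[3]=2, slow++,fast++
slow=4 fast=12: a[fast]=0, fast++
slow=4 fast=13: a[fast]=0, fast++
slow=4 fast=14: a[fast]=8≠0 swap→a[4]=8, slow++,fast++
slow=5 fast=15: a[fast]=0, fast++

[9, 4, 1, 2, 8, 0, 0, 0, 0, 0, 0, 0, 0, 0, 0, 0]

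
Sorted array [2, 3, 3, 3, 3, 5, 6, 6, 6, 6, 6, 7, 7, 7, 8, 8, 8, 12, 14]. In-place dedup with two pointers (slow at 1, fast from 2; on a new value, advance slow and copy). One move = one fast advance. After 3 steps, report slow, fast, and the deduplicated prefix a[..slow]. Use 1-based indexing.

slow=1 fast=2: a[fast]=3≠a[slow]=2 write a[2]=3, slow++,fast++
slow=2 fast=3: a[fast]=3=a[slow] dup, fast++
slow=2 fast=4: a[fast]=3=a[slow] dup, fast++

slow=2, fast=5, prefix=[2, 3]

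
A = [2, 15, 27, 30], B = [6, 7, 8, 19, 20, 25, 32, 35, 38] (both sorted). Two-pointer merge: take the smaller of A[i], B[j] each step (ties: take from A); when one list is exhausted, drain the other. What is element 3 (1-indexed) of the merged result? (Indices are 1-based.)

i=1 j=1: A[i]=2<=B[j]=6 take 2, i++
i=2 j=1: A[i]=15>B[j]=6 take 6, j++
i=2 j=2: A[i]=15>B[j]=7 take 7, j++
i=2 j=3: A[i]=15>B[j]=8 take 8, j++
i=2 j=4: A[i]=15<=B[j]=19 take 15, i++
i=3 j=4: A[i]=27>B[j]=19 take 19, j++
i=3 j=5: A[i]=27>B[j]=20 take 20, j++
i=3 j=6: A[i]=27>B[j]=25 take 25, j++
i=3 j=7: A[i]=27<=B[j]=32 take 27, i++
i=4 j=7: A[i]=30<=B[j]=32 take 30, i++
i=5 j=7: A done, take B[j]=32, j++
i=5 j=8: A done, take B[j]=35, j++
i=5 j=9: A done, take B[j]=38, j++

merged[3] = 7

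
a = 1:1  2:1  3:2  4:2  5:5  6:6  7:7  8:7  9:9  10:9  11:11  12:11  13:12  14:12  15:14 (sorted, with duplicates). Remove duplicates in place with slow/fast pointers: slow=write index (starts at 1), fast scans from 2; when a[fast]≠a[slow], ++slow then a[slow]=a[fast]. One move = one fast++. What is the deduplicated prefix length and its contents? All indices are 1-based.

slow=1 fast=2: a[fast]=1=a[slow] dup, fast++
slow=1 fast=3: a[fast]=2≠a[slow]=1 write a[2]=2, slow++,fast++
slow=2 fast=4: a[fast]=2=a[slow] dup, fast++
slow=2 fast=5: a[fast]=5≠a[slow]=2 write a[3]=5, slow++,fast++
slow=3 fast=6: a[fast]=6≠a[slow]=5 write a[4]=6, slow++,fast++
slow=4 fast=7: a[fast]=7≠a[slow]=6 write a[5]=7, slow++,fast++
slow=5 fast=8: a[fast]=7=a[slow] dup, fast++
slow=5 fast=9: a[fast]=9≠a[slow]=7 write a[6]=9, slow++,fast++
slow=6 fast=10: a[fast]=9=a[slow] dup, fast++
slow=6 fast=11: a[fast]=11≠a[slow]=9 write a[7]=11, slow++,fast++
slow=7 fast=12: a[fast]=11=a[slow] dup, fast++
slow=7 fast=13: a[fast]=12≠a[slow]=11 write a[8]=12, slow++,fast++
slow=8 fast=14: a[fast]=12=a[slow] dup, fast++
slow=8 fast=15: a[fast]=14≠a[slow]=12 write a[9]=14, slow++,fast++

length 9; prefix = [1, 2, 5, 6, 7, 9, 11, 12, 14]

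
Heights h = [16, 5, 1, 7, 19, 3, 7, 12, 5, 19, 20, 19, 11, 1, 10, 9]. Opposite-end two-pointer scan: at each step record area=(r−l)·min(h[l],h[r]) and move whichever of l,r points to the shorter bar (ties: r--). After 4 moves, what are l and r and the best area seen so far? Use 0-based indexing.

l=0 r=15: min(16,9)*15=135 best=135 *, r--
l=0 r=14: min(16,10)*14=140 best=140 *, r--
l=0 r=13: min(16,1)*13=13 best=140, r--
l=0 r=12: min(16,11)*12=132 best=140, r--

l=0, r=11, best area=140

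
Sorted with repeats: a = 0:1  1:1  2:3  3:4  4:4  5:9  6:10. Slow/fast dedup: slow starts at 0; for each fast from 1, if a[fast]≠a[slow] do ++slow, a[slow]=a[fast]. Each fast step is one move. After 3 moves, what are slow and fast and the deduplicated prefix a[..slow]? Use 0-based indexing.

slow=0 fast=1: a[fast]=1=a[slow] dup, fast++
slow=0 fast=2: a[fast]=3≠a[slow]=1 write a[1]=3, slow++,fast++
slow=1 fast=3: a[fast]=4≠a[slow]=3 write a[2]=4, slow++,fast++

slow=2, fast=4, prefix=[1, 3, 4]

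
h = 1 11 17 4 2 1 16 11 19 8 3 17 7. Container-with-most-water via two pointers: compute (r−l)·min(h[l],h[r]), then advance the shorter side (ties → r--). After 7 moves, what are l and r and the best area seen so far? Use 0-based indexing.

l=3, r=8, best area=153

[0,12] min(1,7)*12=12 best=12 * → l++
[1,12] min(11,7)*11=77 best=77 * → r--
[1,11] min(11,17)*10=110 best=110 * → l++
[2,11] min(17,17)*9=153 best=153 * → r--
[2,10] min(17,3)*8=24 best=153 → r--
[2,9] min(17,8)*7=56 best=153 → r--
[2,8] min(17,19)*6=102 best=153 → l++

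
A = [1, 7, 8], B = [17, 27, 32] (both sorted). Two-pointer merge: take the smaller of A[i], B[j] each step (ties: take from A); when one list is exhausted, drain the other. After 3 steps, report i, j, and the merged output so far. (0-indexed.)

i=3, j=0, merged so far=[1, 7, 8]

i=0 j=0: A[i]=1<=B[j]=17 take 1, i++
i=1 j=0: A[i]=7<=B[j]=17 take 7, i++
i=2 j=0: A[i]=8<=B[j]=17 take 8, i++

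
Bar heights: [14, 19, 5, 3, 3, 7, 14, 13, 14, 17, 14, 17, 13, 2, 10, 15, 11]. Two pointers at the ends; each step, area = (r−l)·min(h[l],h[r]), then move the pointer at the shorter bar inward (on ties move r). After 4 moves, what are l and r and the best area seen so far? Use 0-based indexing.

[0,16] min(14,11)*16=176 best=176 * → r--
[0,15] min(14,15)*15=210 best=210 * → l++
[1,15] min(19,15)*14=210 best=210 → r--
[1,14] min(19,10)*13=130 best=210 → r--

l=1, r=13, best area=210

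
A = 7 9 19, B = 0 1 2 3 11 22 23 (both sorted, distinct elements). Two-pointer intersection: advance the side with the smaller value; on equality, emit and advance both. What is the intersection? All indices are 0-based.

intersection = []

i=0 j=0: 7>0, j++
i=0 j=1: 7>1, j++
i=0 j=2: 7>2, j++
i=0 j=3: 7>3, j++
i=0 j=4: 7<11, i++
i=1 j=4: 9<11, i++
i=2 j=4: 19>11, j++
i=2 j=5: 19<22, i++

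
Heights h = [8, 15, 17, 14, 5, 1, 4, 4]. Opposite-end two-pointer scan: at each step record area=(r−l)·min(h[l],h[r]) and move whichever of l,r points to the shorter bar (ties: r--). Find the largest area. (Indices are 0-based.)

max area = 28

[0,7] min(8,4)*7=28 best=28 * → r--
[0,6] min(8,4)*6=24 best=28 → r--
[0,5] min(8,1)*5=5 best=28 → r--
[0,4] min(8,5)*4=20 best=28 → r--
[0,3] min(8,14)*3=24 best=28 → l++
[1,3] min(15,14)*2=28 best=28 → r--
[1,2] min(15,17)*1=15 best=28 → l++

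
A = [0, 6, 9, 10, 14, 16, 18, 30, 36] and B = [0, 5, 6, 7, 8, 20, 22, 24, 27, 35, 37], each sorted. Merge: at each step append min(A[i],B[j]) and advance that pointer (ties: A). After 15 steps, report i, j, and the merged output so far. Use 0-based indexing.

i=0 j=0: A[i]=0<=B[j]=0 take 0, i++
i=1 j=0: A[i]=6>B[j]=0 take 0, j++
i=1 j=1: A[i]=6>B[j]=5 take 5, j++
i=1 j=2: A[i]=6<=B[j]=6 take 6, i++
i=2 j=2: A[i]=9>B[j]=6 take 6, j++
i=2 j=3: A[i]=9>B[j]=7 take 7, j++
i=2 j=4: A[i]=9>B[j]=8 take 8, j++
i=2 j=5: A[i]=9<=B[j]=20 take 9, i++
i=3 j=5: A[i]=10<=B[j]=20 take 10, i++
i=4 j=5: A[i]=14<=B[j]=20 take 14, i++
i=5 j=5: A[i]=16<=B[j]=20 take 16, i++
i=6 j=5: A[i]=18<=B[j]=20 take 18, i++
i=7 j=5: A[i]=30>B[j]=20 take 20, j++
i=7 j=6: A[i]=30>B[j]=22 take 22, j++
i=7 j=7: A[i]=30>B[j]=24 take 24, j++

i=7, j=8, merged so far=[0, 0, 5, 6, 6, 7, 8, 9, 10, 14, 16, 18, 20, 22, 24]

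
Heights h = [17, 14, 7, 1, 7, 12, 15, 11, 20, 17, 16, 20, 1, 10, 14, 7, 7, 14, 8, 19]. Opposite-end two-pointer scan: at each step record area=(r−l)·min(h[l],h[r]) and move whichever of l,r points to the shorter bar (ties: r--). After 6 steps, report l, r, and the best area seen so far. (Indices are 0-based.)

l=6, r=19, best area=323

l=0 r=19: min(17,19)*19=323 best=323 *, l++
l=1 r=19: min(14,19)*18=252 best=323, l++
l=2 r=19: min(7,19)*17=119 best=323, l++
l=3 r=19: min(1,19)*16=16 best=323, l++
l=4 r=19: min(7,19)*15=105 best=323, l++
l=5 r=19: min(12,19)*14=168 best=323, l++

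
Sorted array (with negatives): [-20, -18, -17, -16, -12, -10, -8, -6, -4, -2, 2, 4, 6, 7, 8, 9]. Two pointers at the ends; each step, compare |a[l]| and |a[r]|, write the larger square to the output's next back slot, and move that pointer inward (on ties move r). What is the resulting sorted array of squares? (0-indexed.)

l=0 r=15: |-20|>|9| out[15]=400, l++
l=1 r=15: |-18|>|9| out[14]=324, l++
l=2 r=15: |-17|>|9| out[13]=289, l++
l=3 r=15: |-16|>|9| out[12]=256, l++
l=4 r=15: |-12|>|9| out[11]=144, l++
l=5 r=15: |-10|>|9| out[10]=100, l++
l=6 r=15: |-8|<=|9| out[9]=81, r--
l=6 r=14: |-8|<=|8| out[8]=64, r--
l=6 r=13: |-8|>|7| out[7]=64, l++
l=7 r=13: |-6|<=|7| out[6]=49, r--
l=7 r=12: |-6|<=|6| out[5]=36, r--
l=7 r=11: |-6|>|4| out[4]=36, l++
l=8 r=11: |-4|<=|4| out[3]=16, r--
l=8 r=10: |-4|>|2| out[2]=16, l++
l=9 r=10: |-2|<=|2| out[1]=4, r--
l=9 r=9: |-2|<=|-2| out[0]=4, r--

[4, 4, 16, 16, 36, 36, 49, 64, 64, 81, 100, 144, 256, 289, 324, 400]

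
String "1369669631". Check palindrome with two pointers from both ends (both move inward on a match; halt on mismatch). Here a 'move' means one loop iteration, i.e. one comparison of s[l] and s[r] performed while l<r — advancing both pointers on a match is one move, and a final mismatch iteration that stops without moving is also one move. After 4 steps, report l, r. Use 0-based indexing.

l=0 r=9: '1'=='1', l++,r--
l=1 r=8: '3'=='3', l++,r--
l=2 r=7: '6'=='6', l++,r--
l=3 r=6: '9'=='9', l++,r--

l=4, r=5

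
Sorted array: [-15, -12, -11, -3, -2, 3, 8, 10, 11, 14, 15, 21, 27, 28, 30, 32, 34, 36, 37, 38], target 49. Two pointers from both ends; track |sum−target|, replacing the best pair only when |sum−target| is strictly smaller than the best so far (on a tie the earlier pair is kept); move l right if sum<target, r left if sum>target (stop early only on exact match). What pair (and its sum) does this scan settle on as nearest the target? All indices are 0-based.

pair (11, 38) with sum 49 (|Δ|=0)

[0,19] -15+38=23 d=26 * → l++
[1,19] -12+38=26 d=23 * → l++
[2,19] -11+38=27 d=22 * → l++
[3,19] -3+38=35 d=14 * → l++
[4,19] -2+38=36 d=13 * → l++
[5,19] 3+38=41 d=8 * → l++
[6,19] 8+38=46 d=3 * → l++
[7,19] 10+38=48 d=1 * → l++
[8,19] 11+38=49 d=0 * → stop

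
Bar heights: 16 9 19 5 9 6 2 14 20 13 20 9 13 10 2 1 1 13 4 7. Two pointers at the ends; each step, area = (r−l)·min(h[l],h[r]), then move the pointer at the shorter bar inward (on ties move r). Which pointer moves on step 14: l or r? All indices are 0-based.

[0,19] min(16,7)*19=133 best=133 * → r--
[0,18] min(16,4)*18=72 best=133 → r--
[0,17] min(16,13)*17=221 best=221 * → r--
[0,16] min(16,1)*16=16 best=221 → r--
[0,15] min(16,1)*15=15 best=221 → r--
[0,14] min(16,2)*14=28 best=221 → r--
[0,13] min(16,10)*13=130 best=221 → r--
[0,12] min(16,13)*12=156 best=221 → r--
[0,11] min(16,9)*11=99 best=221 → r--
[0,10] min(16,20)*10=160 best=221 → l++
[1,10] min(9,20)*9=81 best=221 → l++
[2,10] min(19,20)*8=152 best=221 → l++
[3,10] min(5,20)*7=35 best=221 → l++
[4,10] min(9,20)*6=54 best=221 → l++

l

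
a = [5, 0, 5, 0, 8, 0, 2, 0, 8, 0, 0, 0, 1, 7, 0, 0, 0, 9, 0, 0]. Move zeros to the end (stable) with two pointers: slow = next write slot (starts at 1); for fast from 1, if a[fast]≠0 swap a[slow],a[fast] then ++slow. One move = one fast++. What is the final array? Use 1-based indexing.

slow=1 fast=1: a[fast]=5≠0 swap→a[1]=5, slow++,fast++
slow=2 fast=2: a[fast]=0, fast++
slow=2 fast=3: a[fast]=5≠0 swap→a[2]=5, slow++,fast++
slow=3 fast=4: a[fast]=0, fast++
slow=3 fast=5: a[fast]=8≠0 swap→a[3]=8, slow++,fast++
slow=4 fast=6: a[fast]=0, fast++
slow=4 fast=7: a[fast]=2≠0 swap→a[4]=2, slow++,fast++
slow=5 fast=8: a[fast]=0, fast++
slow=5 fast=9: a[fast]=8≠0 swap→a[5]=8, slow++,fast++
slow=6 fast=10: a[fast]=0, fast++
slow=6 fast=11: a[fast]=0, fast++
slow=6 fast=12: a[fast]=0, fast++
slow=6 fast=13: a[fast]=1≠0 swap→a[6]=1, slow++,fast++
slow=7 fast=14: a[fast]=7≠0 swap→a[7]=7, slow++,fast++
slow=8 fast=15: a[fast]=0, fast++
slow=8 fast=16: a[fast]=0, fast++
slow=8 fast=17: a[fast]=0, fast++
slow=8 fast=18: a[fast]=9≠0 swap→a[8]=9, slow++,fast++
slow=9 fast=19: a[fast]=0, fast++
slow=9 fast=20: a[fast]=0, fast++

[5, 5, 8, 2, 8, 1, 7, 9, 0, 0, 0, 0, 0, 0, 0, 0, 0, 0, 0, 0]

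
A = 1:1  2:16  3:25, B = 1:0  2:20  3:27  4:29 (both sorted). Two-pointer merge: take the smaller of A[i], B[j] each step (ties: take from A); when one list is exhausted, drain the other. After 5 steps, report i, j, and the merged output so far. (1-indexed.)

i=1 j=1: A[i]=1>B[j]=0 take 0, j++
i=1 j=2: A[i]=1<=B[j]=20 take 1, i++
i=2 j=2: A[i]=16<=B[j]=20 take 16, i++
i=3 j=2: A[i]=25>B[j]=20 take 20, j++
i=3 j=3: A[i]=25<=B[j]=27 take 25, i++

i=4, j=3, merged so far=[0, 1, 16, 20, 25]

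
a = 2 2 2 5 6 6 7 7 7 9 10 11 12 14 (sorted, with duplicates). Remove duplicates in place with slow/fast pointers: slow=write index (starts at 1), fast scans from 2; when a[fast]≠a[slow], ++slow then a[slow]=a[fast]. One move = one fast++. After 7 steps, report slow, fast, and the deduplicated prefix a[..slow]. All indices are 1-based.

slow=4, fast=9, prefix=[2, 5, 6, 7]

slow=1 fast=2: a[fast]=2=a[slow] dup, fast++
slow=1 fast=3: a[fast]=2=a[slow] dup, fast++
slow=1 fast=4: a[fast]=5≠a[slow]=2 write a[2]=5, slow++,fast++
slow=2 fast=5: a[fast]=6≠a[slow]=5 write a[3]=6, slow++,fast++
slow=3 fast=6: a[fast]=6=a[slow] dup, fast++
slow=3 fast=7: a[fast]=7≠a[slow]=6 write a[4]=7, slow++,fast++
slow=4 fast=8: a[fast]=7=a[slow] dup, fast++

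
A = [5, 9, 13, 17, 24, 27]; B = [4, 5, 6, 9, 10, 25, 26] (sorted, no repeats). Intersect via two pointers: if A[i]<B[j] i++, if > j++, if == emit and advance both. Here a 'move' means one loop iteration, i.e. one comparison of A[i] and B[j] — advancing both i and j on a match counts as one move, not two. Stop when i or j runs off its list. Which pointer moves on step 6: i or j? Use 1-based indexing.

[i=1,j=1] 5>4 → j++
[i=1,j=2] 5==5 emit → i++,j++
[i=2,j=3] 9>6 → j++
[i=2,j=4] 9==9 emit → i++,j++
[i=3,j=5] 13>10 → j++
[i=3,j=6] 13<25 → i++

i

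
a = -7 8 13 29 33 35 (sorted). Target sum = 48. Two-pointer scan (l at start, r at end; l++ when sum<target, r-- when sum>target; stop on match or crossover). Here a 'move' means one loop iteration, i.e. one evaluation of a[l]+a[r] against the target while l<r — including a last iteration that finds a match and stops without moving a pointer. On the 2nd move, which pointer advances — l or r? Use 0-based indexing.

l

l=0 r=5: -7+35=28 <48, l++
l=1 r=5: 8+35=43 <48, l++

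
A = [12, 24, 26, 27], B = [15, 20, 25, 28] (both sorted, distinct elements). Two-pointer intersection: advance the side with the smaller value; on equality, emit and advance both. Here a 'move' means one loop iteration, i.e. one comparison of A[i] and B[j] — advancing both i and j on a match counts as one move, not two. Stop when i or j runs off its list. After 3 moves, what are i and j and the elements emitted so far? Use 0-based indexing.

[i=0,j=0] 12<15 → i++
[i=1,j=0] 24>15 → j++
[i=1,j=1] 24>20 → j++

i=1, j=2, emitted=[]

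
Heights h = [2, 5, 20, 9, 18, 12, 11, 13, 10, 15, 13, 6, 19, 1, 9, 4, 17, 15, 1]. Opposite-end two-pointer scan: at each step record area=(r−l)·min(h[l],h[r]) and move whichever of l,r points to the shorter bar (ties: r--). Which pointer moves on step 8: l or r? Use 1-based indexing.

[1,19] min(2,1)*18=18 best=18 * → r--
[1,18] min(2,15)*17=34 best=34 * → l++
[2,18] min(5,15)*16=80 best=80 * → l++
[3,18] min(20,15)*15=225 best=225 * → r--
[3,17] min(20,17)*14=238 best=238 * → r--
[3,16] min(20,4)*13=52 best=238 → r--
[3,15] min(20,9)*12=108 best=238 → r--
[3,14] min(20,1)*11=11 best=238 → r--

r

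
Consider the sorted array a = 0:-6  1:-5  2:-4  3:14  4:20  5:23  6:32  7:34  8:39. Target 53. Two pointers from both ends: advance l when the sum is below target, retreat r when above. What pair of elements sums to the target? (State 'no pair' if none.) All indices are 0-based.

(14, 39)

[0,8] -6+39=33 <53 → l++
[1,8] -5+39=34 <53 → l++
[2,8] -4+39=35 <53 → l++
[3,8] 14+39=53 → found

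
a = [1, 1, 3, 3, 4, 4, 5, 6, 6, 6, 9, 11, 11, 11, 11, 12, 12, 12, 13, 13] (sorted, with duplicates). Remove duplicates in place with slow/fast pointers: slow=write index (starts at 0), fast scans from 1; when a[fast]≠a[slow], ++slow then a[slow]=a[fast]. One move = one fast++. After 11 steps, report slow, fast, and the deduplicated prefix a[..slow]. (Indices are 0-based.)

slow=6, fast=12, prefix=[1, 3, 4, 5, 6, 9, 11]

(s=0,f=1) a[fast]=1=a[slow] dup → fast++
(s=0,f=2) a[fast]=3≠a[slow]=1 write a[1]=3 → slow++,fast++
(s=1,f=3) a[fast]=3=a[slow] dup → fast++
(s=1,f=4) a[fast]=4≠a[slow]=3 write a[2]=4 → slow++,fast++
(s=2,f=5) a[fast]=4=a[slow] dup → fast++
(s=2,f=6) a[fast]=5≠a[slow]=4 write a[3]=5 → slow++,fast++
(s=3,f=7) a[fast]=6≠a[slow]=5 write a[4]=6 → slow++,fast++
(s=4,f=8) a[fast]=6=a[slow] dup → fast++
(s=4,f=9) a[fast]=6=a[slow] dup → fast++
(s=4,f=10) a[fast]=9≠a[slow]=6 write a[5]=9 → slow++,fast++
(s=5,f=11) a[fast]=11≠a[slow]=9 write a[6]=11 → slow++,fast++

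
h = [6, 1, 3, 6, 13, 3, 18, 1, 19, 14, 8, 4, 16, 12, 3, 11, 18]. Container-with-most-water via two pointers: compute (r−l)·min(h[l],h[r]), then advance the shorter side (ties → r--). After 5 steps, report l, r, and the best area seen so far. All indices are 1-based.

l=6, r=17, best area=156

l=1 r=17: min(6,18)*16=96 best=96 *, l++
l=2 r=17: min(1,18)*15=15 best=96, l++
l=3 r=17: min(3,18)*14=42 best=96, l++
l=4 r=17: min(6,18)*13=78 best=96, l++
l=5 r=17: min(13,18)*12=156 best=156 *, l++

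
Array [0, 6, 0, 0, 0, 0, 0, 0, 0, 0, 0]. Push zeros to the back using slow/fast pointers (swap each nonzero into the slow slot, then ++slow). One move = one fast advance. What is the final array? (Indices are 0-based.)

(s=0,f=0) a[fast]=0 → fast++
(s=0,f=1) a[fast]=6≠0 swap→a[0]=6 → slow++,fast++
(s=1,f=2) a[fast]=0 → fast++
(s=1,f=3) a[fast]=0 → fast++
(s=1,f=4) a[fast]=0 → fast++
(s=1,f=5) a[fast]=0 → fast++
(s=1,f=6) a[fast]=0 → fast++
(s=1,f=7) a[fast]=0 → fast++
(s=1,f=8) a[fast]=0 → fast++
(s=1,f=9) a[fast]=0 → fast++
(s=1,f=10) a[fast]=0 → fast++

[6, 0, 0, 0, 0, 0, 0, 0, 0, 0, 0]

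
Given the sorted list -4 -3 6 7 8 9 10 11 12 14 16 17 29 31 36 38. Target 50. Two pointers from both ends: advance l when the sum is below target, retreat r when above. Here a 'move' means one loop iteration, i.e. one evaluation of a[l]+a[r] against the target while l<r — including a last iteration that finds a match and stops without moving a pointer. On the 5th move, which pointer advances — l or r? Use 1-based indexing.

l

l=1 r=16: -4+38=34 <50, l++
l=2 r=16: -3+38=35 <50, l++
l=3 r=16: 6+38=44 <50, l++
l=4 r=16: 7+38=45 <50, l++
l=5 r=16: 8+38=46 <50, l++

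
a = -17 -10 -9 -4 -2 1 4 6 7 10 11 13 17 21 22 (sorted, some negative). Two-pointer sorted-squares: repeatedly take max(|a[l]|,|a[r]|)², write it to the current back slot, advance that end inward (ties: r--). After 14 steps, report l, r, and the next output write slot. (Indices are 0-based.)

[0,14] |-17|<=|22| out[14]=484 → r--
[0,13] |-17|<=|21| out[13]=441 → r--
[0,12] |-17|<=|17| out[12]=289 → r--
[0,11] |-17|>|13| out[11]=289 → l++
[1,11] |-10|<=|13| out[10]=169 → r--
[1,10] |-10|<=|11| out[9]=121 → r--
[1,9] |-10|<=|10| out[8]=100 → r--
[1,8] |-10|>|7| out[7]=100 → l++
[2,8] |-9|>|7| out[6]=81 → l++
[3,8] |-4|<=|7| out[5]=49 → r--
[3,7] |-4|<=|6| out[4]=36 → r--
[3,6] |-4|<=|4| out[3]=16 → r--
[3,5] |-4|>|1| out[2]=16 → l++
[4,5] |-2|>|1| out[1]=4 → l++

l=5, r=5, next write slot=0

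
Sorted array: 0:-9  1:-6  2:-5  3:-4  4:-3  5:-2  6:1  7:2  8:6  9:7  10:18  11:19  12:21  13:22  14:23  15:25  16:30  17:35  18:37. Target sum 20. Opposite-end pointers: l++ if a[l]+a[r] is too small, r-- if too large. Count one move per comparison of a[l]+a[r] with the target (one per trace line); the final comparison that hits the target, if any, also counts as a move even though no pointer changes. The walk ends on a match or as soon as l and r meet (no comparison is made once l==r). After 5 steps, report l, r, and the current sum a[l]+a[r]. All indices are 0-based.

[0,18] -9+37=28 >20 → r--
[0,17] -9+35=26 >20 → r--
[0,16] -9+30=21 >20 → r--
[0,15] -9+25=16 <20 → l++
[1,15] -6+25=19 <20 → l++

l=2, r=15, sum=20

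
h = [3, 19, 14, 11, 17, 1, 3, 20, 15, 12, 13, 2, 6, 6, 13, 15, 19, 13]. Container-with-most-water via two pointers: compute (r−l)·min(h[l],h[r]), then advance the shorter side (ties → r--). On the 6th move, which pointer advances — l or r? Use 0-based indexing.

l=0 r=17: min(3,13)*17=51 best=51 *, l++
l=1 r=17: min(19,13)*16=208 best=208 *, r--
l=1 r=16: min(19,19)*15=285 best=285 *, r--
l=1 r=15: min(19,15)*14=210 best=285, r--
l=1 r=14: min(19,13)*13=169 best=285, r--
l=1 r=13: min(19,6)*12=72 best=285, r--

r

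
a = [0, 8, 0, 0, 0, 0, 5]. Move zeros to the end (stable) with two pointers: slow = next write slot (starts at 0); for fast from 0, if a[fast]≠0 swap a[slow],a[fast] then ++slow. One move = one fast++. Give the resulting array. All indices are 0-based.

[8, 5, 0, 0, 0, 0, 0]

slow=0 fast=0: a[fast]=0, fast++
slow=0 fast=1: a[fast]=8≠0 swap→a[0]=8, slow++,fast++
slow=1 fast=2: a[fast]=0, fast++
slow=1 fast=3: a[fast]=0, fast++
slow=1 fast=4: a[fast]=0, fast++
slow=1 fast=5: a[fast]=0, fast++
slow=1 fast=6: a[fast]=5≠0 swap→a[1]=5, slow++,fast++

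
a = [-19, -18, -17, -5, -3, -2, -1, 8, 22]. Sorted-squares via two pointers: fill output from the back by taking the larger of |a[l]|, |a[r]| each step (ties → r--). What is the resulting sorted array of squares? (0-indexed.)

[1, 4, 9, 25, 64, 289, 324, 361, 484]

[0,8] |-19|<=|22| out[8]=484 → r--
[0,7] |-19|>|8| out[7]=361 → l++
[1,7] |-18|>|8| out[6]=324 → l++
[2,7] |-17|>|8| out[5]=289 → l++
[3,7] |-5|<=|8| out[4]=64 → r--
[3,6] |-5|>|-1| out[3]=25 → l++
[4,6] |-3|>|-1| out[2]=9 → l++
[5,6] |-2|>|-1| out[1]=4 → l++
[6,6] |-1|<=|-1| out[0]=1 → r--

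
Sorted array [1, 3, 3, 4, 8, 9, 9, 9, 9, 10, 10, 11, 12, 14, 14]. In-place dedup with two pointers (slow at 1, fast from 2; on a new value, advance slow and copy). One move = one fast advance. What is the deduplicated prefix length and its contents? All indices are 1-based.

(s=1,f=2) a[fast]=3≠a[slow]=1 write a[2]=3 → slow++,fast++
(s=2,f=3) a[fast]=3=a[slow] dup → fast++
(s=2,f=4) a[fast]=4≠a[slow]=3 write a[3]=4 → slow++,fast++
(s=3,f=5) a[fast]=8≠a[slow]=4 write a[4]=8 → slow++,fast++
(s=4,f=6) a[fast]=9≠a[slow]=8 write a[5]=9 → slow++,fast++
(s=5,f=7) a[fast]=9=a[slow] dup → fast++
(s=5,f=8) a[fast]=9=a[slow] dup → fast++
(s=5,f=9) a[fast]=9=a[slow] dup → fast++
(s=5,f=10) a[fast]=10≠a[slow]=9 write a[6]=10 → slow++,fast++
(s=6,f=11) a[fast]=10=a[slow] dup → fast++
(s=6,f=12) a[fast]=11≠a[slow]=10 write a[7]=11 → slow++,fast++
(s=7,f=13) a[fast]=12≠a[slow]=11 write a[8]=12 → slow++,fast++
(s=8,f=14) a[fast]=14≠a[slow]=12 write a[9]=14 → slow++,fast++
(s=9,f=15) a[fast]=14=a[slow] dup → fast++

length 9; prefix = [1, 3, 4, 8, 9, 10, 11, 12, 14]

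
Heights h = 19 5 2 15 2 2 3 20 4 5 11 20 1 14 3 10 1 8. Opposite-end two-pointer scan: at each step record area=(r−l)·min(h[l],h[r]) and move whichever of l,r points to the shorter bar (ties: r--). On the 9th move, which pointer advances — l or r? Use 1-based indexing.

l

l=1 r=18: min(19,8)*17=136 best=136 *, r--
l=1 r=17: min(19,1)*16=16 best=136, r--
l=1 r=16: min(19,10)*15=150 best=150 *, r--
l=1 r=15: min(19,3)*14=42 best=150, r--
l=1 r=14: min(19,14)*13=182 best=182 *, r--
l=1 r=13: min(19,1)*12=12 best=182, r--
l=1 r=12: min(19,20)*11=209 best=209 *, l++
l=2 r=12: min(5,20)*10=50 best=209, l++
l=3 r=12: min(2,20)*9=18 best=209, l++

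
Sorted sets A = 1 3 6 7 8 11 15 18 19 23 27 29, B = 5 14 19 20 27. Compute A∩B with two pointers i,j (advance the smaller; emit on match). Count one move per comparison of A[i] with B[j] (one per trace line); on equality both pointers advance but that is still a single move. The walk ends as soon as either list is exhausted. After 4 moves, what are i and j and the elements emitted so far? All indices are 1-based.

i=4, j=2, emitted=[]

[i=1,j=1] 1<5 → i++
[i=2,j=1] 3<5 → i++
[i=3,j=1] 6>5 → j++
[i=3,j=2] 6<14 → i++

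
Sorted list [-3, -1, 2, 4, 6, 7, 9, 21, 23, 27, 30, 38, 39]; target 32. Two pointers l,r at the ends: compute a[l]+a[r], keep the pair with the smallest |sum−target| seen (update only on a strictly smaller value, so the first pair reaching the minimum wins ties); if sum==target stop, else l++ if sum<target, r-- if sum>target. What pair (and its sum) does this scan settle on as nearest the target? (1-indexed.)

pair (2, 30) with sum 32 (|Δ|=0)

[1,13] -3+39=36 d=4 * → r--
[1,12] -3+38=35 d=3 * → r--
[1,11] -3+30=27 d=5 → l++
[2,11] -1+30=29 d=3 → l++
[3,11] 2+30=32 d=0 * → stop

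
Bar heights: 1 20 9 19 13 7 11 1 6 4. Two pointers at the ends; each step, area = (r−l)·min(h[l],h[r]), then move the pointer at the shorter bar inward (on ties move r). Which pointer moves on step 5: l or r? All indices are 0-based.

l=0 r=9: min(1,4)*9=9 best=9 *, l++
l=1 r=9: min(20,4)*8=32 best=32 *, r--
l=1 r=8: min(20,6)*7=42 best=42 *, r--
l=1 r=7: min(20,1)*6=6 best=42, r--
l=1 r=6: min(20,11)*5=55 best=55 *, r--

r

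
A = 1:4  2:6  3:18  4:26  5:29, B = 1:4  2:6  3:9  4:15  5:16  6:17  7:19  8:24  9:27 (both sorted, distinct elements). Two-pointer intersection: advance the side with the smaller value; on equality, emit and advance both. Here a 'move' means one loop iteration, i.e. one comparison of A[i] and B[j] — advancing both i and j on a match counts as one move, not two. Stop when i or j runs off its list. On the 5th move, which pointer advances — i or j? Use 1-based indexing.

[i=1,j=1] 4==4 emit → i++,j++
[i=2,j=2] 6==6 emit → i++,j++
[i=3,j=3] 18>9 → j++
[i=3,j=4] 18>15 → j++
[i=3,j=5] 18>16 → j++

j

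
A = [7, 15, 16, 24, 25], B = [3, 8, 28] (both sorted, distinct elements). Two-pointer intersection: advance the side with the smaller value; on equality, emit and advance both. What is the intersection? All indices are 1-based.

intersection = []

i=1 j=1: 7>3, j++
i=1 j=2: 7<8, i++
i=2 j=2: 15>8, j++
i=2 j=3: 15<28, i++
i=3 j=3: 16<28, i++
i=4 j=3: 24<28, i++
i=5 j=3: 25<28, i++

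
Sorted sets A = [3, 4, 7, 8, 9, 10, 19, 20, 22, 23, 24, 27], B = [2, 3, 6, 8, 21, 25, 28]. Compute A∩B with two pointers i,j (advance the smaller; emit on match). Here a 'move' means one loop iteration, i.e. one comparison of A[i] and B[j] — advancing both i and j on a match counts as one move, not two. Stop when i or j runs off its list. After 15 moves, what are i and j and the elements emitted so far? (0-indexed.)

i=11, j=6, emitted=[3, 8]

[i=0,j=0] 3>2 → j++
[i=0,j=1] 3==3 emit → i++,j++
[i=1,j=2] 4<6 → i++
[i=2,j=2] 7>6 → j++
[i=2,j=3] 7<8 → i++
[i=3,j=3] 8==8 emit → i++,j++
[i=4,j=4] 9<21 → i++
[i=5,j=4] 10<21 → i++
[i=6,j=4] 19<21 → i++
[i=7,j=4] 20<21 → i++
[i=8,j=4] 22>21 → j++
[i=8,j=5] 22<25 → i++
[i=9,j=5] 23<25 → i++
[i=10,j=5] 24<25 → i++
[i=11,j=5] 27>25 → j++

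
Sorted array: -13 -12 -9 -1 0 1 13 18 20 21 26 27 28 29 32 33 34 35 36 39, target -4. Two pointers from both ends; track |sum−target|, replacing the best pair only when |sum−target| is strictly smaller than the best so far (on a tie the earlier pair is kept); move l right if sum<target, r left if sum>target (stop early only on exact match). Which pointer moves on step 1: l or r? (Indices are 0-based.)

r

l=0 r=19: -13+39=26 d=30 *, r--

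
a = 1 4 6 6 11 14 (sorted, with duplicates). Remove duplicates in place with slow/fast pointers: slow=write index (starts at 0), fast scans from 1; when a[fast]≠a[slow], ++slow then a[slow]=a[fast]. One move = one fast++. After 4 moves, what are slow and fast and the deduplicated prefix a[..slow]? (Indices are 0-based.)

(s=0,f=1) a[fast]=4≠a[slow]=1 write a[1]=4 → slow++,fast++
(s=1,f=2) a[fast]=6≠a[slow]=4 write a[2]=6 → slow++,fast++
(s=2,f=3) a[fast]=6=a[slow] dup → fast++
(s=2,f=4) a[fast]=11≠a[slow]=6 write a[3]=11 → slow++,fast++

slow=3, fast=5, prefix=[1, 4, 6, 11]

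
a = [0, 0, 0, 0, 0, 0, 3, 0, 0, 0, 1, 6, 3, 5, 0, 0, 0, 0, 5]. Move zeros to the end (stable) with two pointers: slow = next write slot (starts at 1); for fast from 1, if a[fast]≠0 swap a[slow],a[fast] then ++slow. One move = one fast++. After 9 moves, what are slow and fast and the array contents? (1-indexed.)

slow=2, fast=10, a=[3, 0, 0, 0, 0, 0, 0, 0, 0, 0, 1, 6, 3, 5, 0, 0, 0, 0, 5]

(s=1,f=1) a[fast]=0 → fast++
(s=1,f=2) a[fast]=0 → fast++
(s=1,f=3) a[fast]=0 → fast++
(s=1,f=4) a[fast]=0 → fast++
(s=1,f=5) a[fast]=0 → fast++
(s=1,f=6) a[fast]=0 → fast++
(s=1,f=7) a[fast]=3≠0 swap→a[1]=3 → slow++,fast++
(s=2,f=8) a[fast]=0 → fast++
(s=2,f=9) a[fast]=0 → fast++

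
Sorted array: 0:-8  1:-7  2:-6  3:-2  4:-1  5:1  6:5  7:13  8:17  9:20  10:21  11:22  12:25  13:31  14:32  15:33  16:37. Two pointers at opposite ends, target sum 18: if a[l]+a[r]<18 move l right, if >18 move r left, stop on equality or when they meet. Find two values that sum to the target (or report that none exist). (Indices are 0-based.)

(-7, 25)

[0,16] -8+37=29 >18 → r--
[0,15] -8+33=25 >18 → r--
[0,14] -8+32=24 >18 → r--
[0,13] -8+31=23 >18 → r--
[0,12] -8+25=17 <18 → l++
[1,12] -7+25=18 → found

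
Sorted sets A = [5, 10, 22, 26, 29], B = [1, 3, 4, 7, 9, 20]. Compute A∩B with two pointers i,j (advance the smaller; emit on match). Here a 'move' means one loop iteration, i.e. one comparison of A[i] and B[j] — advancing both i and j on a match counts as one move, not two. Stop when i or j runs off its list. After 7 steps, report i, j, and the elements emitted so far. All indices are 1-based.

[i=1,j=1] 5>1 → j++
[i=1,j=2] 5>3 → j++
[i=1,j=3] 5>4 → j++
[i=1,j=4] 5<7 → i++
[i=2,j=4] 10>7 → j++
[i=2,j=5] 10>9 → j++
[i=2,j=6] 10<20 → i++

i=3, j=6, emitted=[]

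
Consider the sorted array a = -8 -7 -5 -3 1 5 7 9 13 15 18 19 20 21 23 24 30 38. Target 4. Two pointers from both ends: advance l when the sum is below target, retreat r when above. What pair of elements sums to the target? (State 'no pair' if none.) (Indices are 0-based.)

l=0 r=17: -8+38=30 >4, r--
l=0 r=16: -8+30=22 >4, r--
l=0 r=15: -8+24=16 >4, r--
l=0 r=14: -8+23=15 >4, r--
l=0 r=13: -8+21=13 >4, r--
l=0 r=12: -8+20=12 >4, r--
l=0 r=11: -8+19=11 >4, r--
l=0 r=10: -8+18=10 >4, r--
l=0 r=9: -8+15=7 >4, r--
l=0 r=8: -8+13=5 >4, r--
l=0 r=7: -8+9=1 <4, l++
l=1 r=7: -7+9=2 <4, l++
l=2 r=7: -5+9=4, found

(-5, 9)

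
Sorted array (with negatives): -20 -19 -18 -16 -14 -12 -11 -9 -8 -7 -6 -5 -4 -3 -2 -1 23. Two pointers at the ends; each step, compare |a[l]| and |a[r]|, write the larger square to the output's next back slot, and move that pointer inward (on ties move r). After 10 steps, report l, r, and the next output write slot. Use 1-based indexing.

l=1 r=17: |-20|<=|23| out[17]=529, r--
l=1 r=16: |-20|>|-1| out[16]=400, l++
l=2 r=16: |-19|>|-1| out[15]=361, l++
l=3 r=16: |-18|>|-1| out[14]=324, l++
l=4 r=16: |-16|>|-1| out[13]=256, l++
l=5 r=16: |-14|>|-1| out[12]=196, l++
l=6 r=16: |-12|>|-1| out[11]=144, l++
l=7 r=16: |-11|>|-1| out[10]=121, l++
l=8 r=16: |-9|>|-1| out[9]=81, l++
l=9 r=16: |-8|>|-1| out[8]=64, l++

l=10, r=16, next write slot=7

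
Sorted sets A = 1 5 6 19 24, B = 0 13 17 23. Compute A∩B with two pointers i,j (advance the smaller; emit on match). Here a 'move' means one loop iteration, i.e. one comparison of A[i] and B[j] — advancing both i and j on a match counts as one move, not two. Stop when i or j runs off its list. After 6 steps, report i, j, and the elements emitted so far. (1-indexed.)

i=4, j=4, emitted=[]

i=1 j=1: 1>0, j++
i=1 j=2: 1<13, i++
i=2 j=2: 5<13, i++
i=3 j=2: 6<13, i++
i=4 j=2: 19>13, j++
i=4 j=3: 19>17, j++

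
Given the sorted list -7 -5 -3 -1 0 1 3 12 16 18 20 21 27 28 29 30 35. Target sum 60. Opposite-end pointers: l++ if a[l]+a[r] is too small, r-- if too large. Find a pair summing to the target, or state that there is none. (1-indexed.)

l=1 r=17: -7+35=28 <60, l++
l=2 r=17: -5+35=30 <60, l++
l=3 r=17: -3+35=32 <60, l++
l=4 r=17: -1+35=34 <60, l++
l=5 r=17: 0+35=35 <60, l++
l=6 r=17: 1+35=36 <60, l++
l=7 r=17: 3+35=38 <60, l++
l=8 r=17: 12+35=47 <60, l++
l=9 r=17: 16+35=51 <60, l++
l=10 r=17: 18+35=53 <60, l++
l=11 r=17: 20+35=55 <60, l++
l=12 r=17: 21+35=56 <60, l++
l=13 r=17: 27+35=62 >60, r--
l=13 r=16: 27+30=57 <60, l++
l=14 r=16: 28+30=58 <60, l++
l=15 r=16: 29+30=59 <60, l++

no pair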